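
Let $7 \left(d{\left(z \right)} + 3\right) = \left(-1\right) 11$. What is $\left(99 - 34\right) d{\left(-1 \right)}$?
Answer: $- \frac{2080}{7} \approx -297.14$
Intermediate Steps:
$d{\left(z \right)} = - \frac{32}{7}$ ($d{\left(z \right)} = -3 + \frac{\left(-1\right) 11}{7} = -3 + \frac{1}{7} \left(-11\right) = -3 - \frac{11}{7} = - \frac{32}{7}$)
$\left(99 - 34\right) d{\left(-1 \right)} = \left(99 - 34\right) \left(- \frac{32}{7}\right) = 65 \left(- \frac{32}{7}\right) = - \frac{2080}{7}$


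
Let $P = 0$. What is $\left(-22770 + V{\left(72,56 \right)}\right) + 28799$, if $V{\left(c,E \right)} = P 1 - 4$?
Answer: $6025$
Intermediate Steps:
$V{\left(c,E \right)} = -4$ ($V{\left(c,E \right)} = 0 \cdot 1 - 4 = 0 - 4 = -4$)
$\left(-22770 + V{\left(72,56 \right)}\right) + 28799 = \left(-22770 - 4\right) + 28799 = -22774 + 28799 = 6025$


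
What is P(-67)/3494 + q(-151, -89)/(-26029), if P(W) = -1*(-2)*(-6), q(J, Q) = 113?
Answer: -353585/45472663 ≈ -0.0077758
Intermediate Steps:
P(W) = -12 (P(W) = 2*(-6) = -12)
P(-67)/3494 + q(-151, -89)/(-26029) = -12/3494 + 113/(-26029) = -12*1/3494 + 113*(-1/26029) = -6/1747 - 113/26029 = -353585/45472663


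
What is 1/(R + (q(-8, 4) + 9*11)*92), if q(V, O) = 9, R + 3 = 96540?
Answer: 1/106473 ≈ 9.3921e-6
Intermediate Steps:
R = 96537 (R = -3 + 96540 = 96537)
1/(R + (q(-8, 4) + 9*11)*92) = 1/(96537 + (9 + 9*11)*92) = 1/(96537 + (9 + 99)*92) = 1/(96537 + 108*92) = 1/(96537 + 9936) = 1/106473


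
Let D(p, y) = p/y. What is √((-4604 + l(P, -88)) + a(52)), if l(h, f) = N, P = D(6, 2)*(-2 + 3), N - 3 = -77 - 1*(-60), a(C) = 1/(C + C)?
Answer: I*√12487046/52 ≈ 67.956*I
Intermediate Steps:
a(C) = 1/(2*C)
N = -14 (N = 3 + (-77 - 1*(-60)) = 3 + (-77 + 60) = 3 - 17 = -14)
P = 3 (P = (6/2)*(-2 + 3) = (6*(½))*1 = 3*1 = 3)
l(h, f) = -14
√((-4604 + l(P, -88)) + a(52)) = √((-4604 - 14) + (½)/52) = √(-4618 + (½)*(1/52)) = √(-4618 + 1/104) = √(-480271/104) = I*√12487046/52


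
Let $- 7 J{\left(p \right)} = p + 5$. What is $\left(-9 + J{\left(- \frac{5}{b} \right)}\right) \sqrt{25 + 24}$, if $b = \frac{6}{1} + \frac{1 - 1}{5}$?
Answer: $- \frac{403}{6} \approx -67.167$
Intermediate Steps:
$b = 6$ ($b = 6 \cdot 1 + \left(1 - 1\right) \frac{1}{5} = 6 + 0 \cdot \frac{1}{5} = 6 + 0 = 6$)
$J{\left(p \right)} = - \frac{5}{7} - \frac{p}{7}$ ($J{\left(p \right)} = - \frac{p + 5}{7} = - \frac{5 + p}{7} = - \frac{5}{7} - \frac{p}{7}$)
$\left(-9 + J{\left(- \frac{5}{b} \right)}\right) \sqrt{25 + 24} = \left(-9 - \left(\frac{5}{7} + \frac{\left(-5\right) \frac{1}{6}}{7}\right)\right) \sqrt{25 + 24} = \left(-9 - \left(\frac{5}{7} + \frac{\left(-5\right) \frac{1}{6}}{7}\right)\right) \sqrt{49} = \left(-9 - \frac{25}{42}\right) 7 = \left(- \frac{403}{42}\right) 7 = - \frac{403}{6}$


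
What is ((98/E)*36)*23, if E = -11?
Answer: -81144/11 ≈ -7376.7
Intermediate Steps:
((98/E)*36)*23 = ((98/(-11))*36)*23 = ((98*(-1/11))*36)*23 = -98/11*36*23 = -3528/11*23 = -81144/11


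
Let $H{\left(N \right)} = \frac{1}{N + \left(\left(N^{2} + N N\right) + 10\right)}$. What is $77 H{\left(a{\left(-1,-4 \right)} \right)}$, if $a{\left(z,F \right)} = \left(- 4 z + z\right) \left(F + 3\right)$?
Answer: $\frac{77}{25} \approx 3.08$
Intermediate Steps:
$a{\left(z,F \right)} = - 3 z \left(3 + F\right)$
$H{\left(N \right)} = \frac{1}{10 + N + 2 N^{2}}$ ($H{\left(N \right)} = \frac{1}{N + \left(\left(N^{2} + N^{2}\right) + 10\right)} = \frac{1}{N + \left(2 N^{2} + 10\right)} = \frac{1}{N + \left(10 + 2 N^{2}\right)} = \frac{1}{10 + N + 2 N^{2}}$)
$77 H{\left(a{\left(-1,-4 \right)} \right)} = \frac{77}{10 - - 3 \left(3 - 4\right) + 2 \left(\left(-3\right) \left(-1\right) \left(3 - 4\right)\right)^{2}} = \frac{77}{10 - \left(-3\right) \left(-1\right) + 2 \left(\left(-3\right) \left(-1\right) \left(-1\right)\right)^{2}} = \frac{77}{10 - 3 + 2 \left(-3\right)^{2}} = \frac{77}{10 - 3 + 2 \cdot 9} = \frac{77}{10 - 3 + 18} = \frac{77}{25}$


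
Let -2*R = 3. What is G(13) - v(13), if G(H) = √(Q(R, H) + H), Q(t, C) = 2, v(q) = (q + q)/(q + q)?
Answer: -1 + √15 ≈ 2.8730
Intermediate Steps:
v(q) = 1 (v(q) = (2*q)/((2*q)) = (2*q)*(1/(2*q)) = 1)
R = -3/2 (R = -½*3 = -3/2 ≈ -1.5000)
G(H) = √(2 + H)
G(13) - v(13) = √(2 + 13) - 1*1 = √15 - 1 = -1 + √15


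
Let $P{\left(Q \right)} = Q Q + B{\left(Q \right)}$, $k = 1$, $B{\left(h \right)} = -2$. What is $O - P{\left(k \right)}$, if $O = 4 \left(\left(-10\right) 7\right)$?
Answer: $-279$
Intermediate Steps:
$O = -280$ ($O = 4 \left(-70\right) = -280$)
$P{\left(Q \right)} = -2 + Q^{2}$ ($P{\left(Q \right)} = Q Q - 2 = Q^{2} - 2 = -2 + Q^{2}$)
$O - P{\left(k \right)} = -280 - \left(-2 + 1^{2}\right) = -280 - \left(-2 + 1\right) = -280 - -1 = -280 + 1 = -279$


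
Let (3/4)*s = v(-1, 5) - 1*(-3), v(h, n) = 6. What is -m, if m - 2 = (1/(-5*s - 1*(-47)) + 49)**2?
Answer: -404834/169 ≈ -2395.5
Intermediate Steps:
s = 12 (s = 4*(6 - 1*(-3))/3 = 4*(6 + 3)/3 = (4/3)*9 = 12)
m = 404834/169 (m = 2 + (1/(-5*12 - 1*(-47)) + 49)**2 = 2 + (1/(-60 + 47) + 49)**2 = 2 + (1/(-13) + 49)**2 = 2 + (-1/13 + 49)**2 = 2 + (636/13)**2 = 2 + 404496/169 = 404834/169 ≈ 2395.5)
-m = -1*404834/169 = -404834/169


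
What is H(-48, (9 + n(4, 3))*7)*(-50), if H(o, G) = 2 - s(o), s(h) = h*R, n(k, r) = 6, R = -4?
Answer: 9500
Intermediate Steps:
s(h) = -4*h (s(h) = h*(-4) = -4*h)
H(o, G) = 2 + 4*o (H(o, G) = 2 - (-4)*o = 2 + 4*o)
H(-48, (9 + n(4, 3))*7)*(-50) = (2 + 4*(-48))*(-50) = (2 - 192)*(-50) = -190*(-50) = 9500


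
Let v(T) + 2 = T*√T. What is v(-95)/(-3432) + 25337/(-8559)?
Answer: -14489911/4895748 + 95*I*√95/3432 ≈ -2.9597 + 0.2698*I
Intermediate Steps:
v(T) = -2 + T^(3/2) (v(T) = -2 + T*√T = -2 + T^(3/2))
v(-95)/(-3432) + 25337/(-8559) = (-2 + (-95)^(3/2))/(-3432) + 25337/(-8559) = (-2 - 95*I*√95)*(-1/3432) + 25337*(-1/8559) = (1/1716 + 95*I*√95/3432) - 25337/8559 = -14489911/4895748 + 95*I*√95/3432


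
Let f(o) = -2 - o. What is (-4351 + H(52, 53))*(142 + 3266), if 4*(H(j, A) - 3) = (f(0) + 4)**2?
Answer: -14814576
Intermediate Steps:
H(j, A) = 4 (H(j, A) = 3 + ((-2 - 1*0) + 4)**2/4 = 3 + ((-2 + 0) + 4)**2/4 = 3 + (-2 + 4)**2/4 = 3 + (1/4)*2**2 = 3 + (1/4)*4 = 3 + 1 = 4)
(-4351 + H(52, 53))*(142 + 3266) = (-4351 + 4)*(142 + 3266) = -4347*3408 = -14814576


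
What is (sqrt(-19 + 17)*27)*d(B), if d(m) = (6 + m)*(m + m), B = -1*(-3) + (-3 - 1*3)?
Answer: -486*I*sqrt(2) ≈ -687.31*I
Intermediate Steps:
B = -3 (B = 3 + (-3 - 3) = 3 - 6 = -3)
d(m) = 2*m*(6 + m) (d(m) = (6 + m)*(2*m) = 2*m*(6 + m))
(sqrt(-19 + 17)*27)*d(B) = (sqrt(-19 + 17)*27)*(2*(-3)*(6 - 3)) = (sqrt(-2)*27)*(2*(-3)*3) = ((I*sqrt(2))*27)*(-18) = (27*I*sqrt(2))*(-18) = -486*I*sqrt(2)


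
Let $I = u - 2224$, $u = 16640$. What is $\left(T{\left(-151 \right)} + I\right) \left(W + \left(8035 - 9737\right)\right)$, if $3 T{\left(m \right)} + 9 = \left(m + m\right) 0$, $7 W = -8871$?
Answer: $-42796315$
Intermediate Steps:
$W = - \frac{8871}{7}$ ($W = \frac{1}{7} \left(-8871\right) = - \frac{8871}{7} \approx -1267.3$)
$T{\left(m \right)} = -3$ ($T{\left(m \right)} = -3 + \frac{\left(m + m\right) 0}{3} = -3 + \frac{2 m 0}{3} = -3 + \frac{1}{3} \cdot 0 = -3 + 0 = -3$)
$I = 14416$ ($I = 16640 - 2224 = 14416$)
$\left(T{\left(-151 \right)} + I\right) \left(W + \left(8035 - 9737\right)\right) = \left(-3 + 14416\right) \left(- \frac{8871}{7} + \left(8035 - 9737\right)\right) = 14413 \left(- \frac{8871}{7} - 1702\right) = 14413 \left(- \frac{20785}{7}\right) = -42796315$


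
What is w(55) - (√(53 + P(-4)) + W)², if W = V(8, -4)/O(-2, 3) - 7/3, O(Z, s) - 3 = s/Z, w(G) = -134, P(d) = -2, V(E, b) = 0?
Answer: -1714/9 + 14*√51/3 ≈ -157.12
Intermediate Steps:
O(Z, s) = 3 + s/Z
W = -7/3 (W = 0/(3 + 3/(-2)) - 7/3 = 0/(3 + 3*(-½)) - 7*⅓ = 0/(3 - 3/2) - 7/3 = 0/(3/2) - 7/3 = 0*(⅔) - 7/3 = 0 - 7/3 = -7/3 ≈ -2.3333)
w(55) - (√(53 + P(-4)) + W)² = -134 - (√(53 - 2) - 7/3)² = -134 - (√51 - 7/3)² = -134 - (-7/3 + √51)²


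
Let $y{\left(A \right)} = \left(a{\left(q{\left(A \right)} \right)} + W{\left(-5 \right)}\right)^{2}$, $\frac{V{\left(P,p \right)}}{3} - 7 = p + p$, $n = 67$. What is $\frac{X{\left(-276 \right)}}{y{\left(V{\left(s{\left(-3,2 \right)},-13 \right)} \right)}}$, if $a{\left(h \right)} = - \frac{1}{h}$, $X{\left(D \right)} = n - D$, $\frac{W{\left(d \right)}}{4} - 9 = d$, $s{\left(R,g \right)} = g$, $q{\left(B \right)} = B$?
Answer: $\frac{1114407}{833569} \approx 1.3369$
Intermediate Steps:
$W{\left(d \right)} = 36 + 4 d$
$X{\left(D \right)} = 67 - D$
$V{\left(P,p \right)} = 21 + 6 p$ ($V{\left(P,p \right)} = 21 + 3 \left(p + p\right) = 21 + 3 \cdot 2 p = 21 + 6 p$)
$y{\left(A \right)} = \left(16 - \frac{1}{A}\right)^{2}$ ($y{\left(A \right)} = \left(- \frac{1}{A} + \left(36 + 4 \left(-5\right)\right)\right)^{2} = \left(- \frac{1}{A} + \left(36 - 20\right)\right)^{2} = \left(- \frac{1}{A} + 16\right)^{2} = \left(16 - \frac{1}{A}\right)^{2}$)
$\frac{X{\left(-276 \right)}}{y{\left(V{\left(s{\left(-3,2 \right)},-13 \right)} \right)}} = \frac{67 - -276}{\frac{1}{\left(21 + 6 \left(-13\right)\right)^{2}} \left(-1 + 16 \left(21 + 6 \left(-13\right)\right)\right)^{2}} = \frac{67 + 276}{\frac{1}{\left(21 - 78\right)^{2}} \left(-1 + 16 \left(21 - 78\right)\right)^{2}} = \frac{343}{\frac{1}{3249} \left(-1 + 16 \left(-57\right)\right)^{2}} = \frac{343}{\frac{1}{3249} \left(-1 - 912\right)^{2}} = \frac{343}{\frac{1}{3249} \left(-913\right)^{2}} = \frac{343}{\frac{1}{3249} \cdot 833569} = \frac{343}{\frac{833569}{3249}} = 343 \cdot \frac{3249}{833569} = \frac{1114407}{833569}$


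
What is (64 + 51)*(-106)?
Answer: -12190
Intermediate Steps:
(64 + 51)*(-106) = 115*(-106) = -12190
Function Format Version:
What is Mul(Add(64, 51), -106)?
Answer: -12190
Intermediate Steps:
Mul(Add(64, 51), -106) = Mul(115, -106) = -12190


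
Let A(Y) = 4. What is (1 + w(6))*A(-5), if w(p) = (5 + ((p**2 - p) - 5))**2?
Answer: 3604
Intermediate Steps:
w(p) = (p**2 - p)**2 (w(p) = (5 + (-5 + p**2 - p))**2 = (p**2 - p)**2)
(1 + w(6))*A(-5) = (1 + 6**2*(-1 + 6)**2)*4 = (1 + 36*5**2)*4 = (1 + 36*25)*4 = (1 + 900)*4 = 901*4 = 3604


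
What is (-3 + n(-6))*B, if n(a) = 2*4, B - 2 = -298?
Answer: -1480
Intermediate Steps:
B = -296 (B = 2 - 298 = -296)
n(a) = 8
(-3 + n(-6))*B = (-3 + 8)*(-296) = 5*(-296) = -1480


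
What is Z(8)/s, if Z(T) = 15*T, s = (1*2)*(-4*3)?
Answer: -5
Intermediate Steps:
s = -24 (s = 2*(-12) = -24)
Z(8)/s = (15*8)/(-24) = 120*(-1/24) = -5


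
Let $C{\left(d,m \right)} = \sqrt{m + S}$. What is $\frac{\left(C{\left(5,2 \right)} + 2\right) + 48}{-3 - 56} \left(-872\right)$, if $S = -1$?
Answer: $\frac{44472}{59} \approx 753.76$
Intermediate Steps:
$C{\left(d,m \right)} = \sqrt{-1 + m}$ ($C{\left(d,m \right)} = \sqrt{m - 1} = \sqrt{-1 + m}$)
$\frac{\left(C{\left(5,2 \right)} + 2\right) + 48}{-3 - 56} \left(-872\right) = \frac{\left(\sqrt{-1 + 2} + 2\right) + 48}{-3 - 56} \left(-872\right) = \frac{\left(\sqrt{1} + 2\right) + 48}{-59} \left(-872\right) = \left(\left(1 + 2\right) + 48\right) \left(- \frac{1}{59}\right) \left(-872\right) = \left(3 + 48\right) \left(- \frac{1}{59}\right) \left(-872\right) = 51 \left(- \frac{1}{59}\right) \left(-872\right) = \left(- \frac{51}{59}\right) \left(-872\right) = \frac{44472}{59}$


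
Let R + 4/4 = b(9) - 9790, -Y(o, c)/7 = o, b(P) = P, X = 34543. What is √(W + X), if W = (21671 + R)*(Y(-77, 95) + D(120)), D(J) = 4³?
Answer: √7203610 ≈ 2684.0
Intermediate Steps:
Y(o, c) = -7*o
R = -9782 (R = -1 + (9 - 9790) = -1 - 9781 = -9782)
D(J) = 64
W = 7169067 (W = (21671 - 9782)*(-7*(-77) + 64) = 11889*(539 + 64) = 11889*603 = 7169067)
√(W + X) = √(7169067 + 34543) = √7203610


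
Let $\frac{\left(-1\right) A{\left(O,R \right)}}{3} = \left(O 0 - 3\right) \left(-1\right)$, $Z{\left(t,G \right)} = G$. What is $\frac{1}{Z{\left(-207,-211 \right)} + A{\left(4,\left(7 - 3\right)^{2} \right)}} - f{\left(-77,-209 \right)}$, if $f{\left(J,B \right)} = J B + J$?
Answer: $- \frac{3523521}{220} \approx -16016.0$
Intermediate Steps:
$A{\left(O,R \right)} = -9$ ($A{\left(O,R \right)} = - 3 \left(O 0 - 3\right) \left(-1\right) = - 3 \left(0 - 3\right) \left(-1\right) = - 3 \left(\left(-3\right) \left(-1\right)\right) = \left(-3\right) 3 = -9$)
$f{\left(J,B \right)} = J + B J$ ($f{\left(J,B \right)} = B J + J = J + B J$)
$\frac{1}{Z{\left(-207,-211 \right)} + A{\left(4,\left(7 - 3\right)^{2} \right)}} - f{\left(-77,-209 \right)} = \frac{1}{-211 - 9} - - 77 \left(1 - 209\right) = \frac{1}{-220} - \left(-77\right) \left(-208\right) = - \frac{1}{220} - 16016 = - \frac{3523521}{220}$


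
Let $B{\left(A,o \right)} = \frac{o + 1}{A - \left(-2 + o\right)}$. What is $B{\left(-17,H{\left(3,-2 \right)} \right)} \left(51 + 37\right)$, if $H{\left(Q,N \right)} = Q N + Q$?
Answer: $\frac{44}{3} \approx 14.667$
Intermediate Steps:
$H{\left(Q,N \right)} = Q + N Q$ ($H{\left(Q,N \right)} = N Q + Q = Q + N Q$)
$B{\left(A,o \right)} = \frac{1 + o}{2 + A - o}$
$B{\left(-17,H{\left(3,-2 \right)} \right)} \left(51 + 37\right) = \frac{1 + 3 \left(1 - 2\right)}{2 - 17 - 3 \left(1 - 2\right)} \left(51 + 37\right) = \frac{1 + 3 \left(-1\right)}{2 - 17 - 3 \left(-1\right)} 88 = \frac{1 - 3}{2 - 17 - -3} \cdot 88 = \frac{1}{2 - 17 + 3} \left(-2\right) 88 = \frac{1}{-12} \left(-2\right) 88 = \left(- \frac{1}{12}\right) \left(-2\right) 88 = \frac{1}{6} \cdot 88 = \frac{44}{3}$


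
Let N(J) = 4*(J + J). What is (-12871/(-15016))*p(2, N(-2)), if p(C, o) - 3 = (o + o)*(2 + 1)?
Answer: -1197003/15016 ≈ -79.715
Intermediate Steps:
N(J) = 8*J (N(J) = 4*(2*J) = 8*J)
p(C, o) = 3 + 6*o (p(C, o) = 3 + (o + o)*(2 + 1) = 3 + (2*o)*3 = 3 + 6*o)
(-12871/(-15016))*p(2, N(-2)) = (-12871/(-15016))*(3 + 6*(8*(-2))) = (-12871*(-1/15016))*(3 + 6*(-16)) = 12871*(3 - 96)/15016 = (12871/15016)*(-93) = -1197003/15016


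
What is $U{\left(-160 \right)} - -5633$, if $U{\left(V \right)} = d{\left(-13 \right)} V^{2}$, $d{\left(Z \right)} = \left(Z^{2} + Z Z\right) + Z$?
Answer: $8325633$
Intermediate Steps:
$d{\left(Z \right)} = Z + 2 Z^{2}$ ($d{\left(Z \right)} = \left(Z^{2} + Z^{2}\right) + Z = 2 Z^{2} + Z = Z + 2 Z^{2}$)
$U{\left(V \right)} = 325 V^{2}$ ($U{\left(V \right)} = - 13 \left(1 + 2 \left(-13\right)\right) V^{2} = - 13 \left(1 - 26\right) V^{2} = \left(-13\right) \left(-25\right) V^{2} = 325 V^{2}$)
$U{\left(-160 \right)} - -5633 = 325 \left(-160\right)^{2} - -5633 = 325 \cdot 25600 + 5633 = 8320000 + 5633 = 8325633$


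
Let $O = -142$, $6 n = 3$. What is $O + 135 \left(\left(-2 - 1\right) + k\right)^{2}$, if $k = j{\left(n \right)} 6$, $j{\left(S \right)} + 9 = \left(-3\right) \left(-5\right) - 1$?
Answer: $98273$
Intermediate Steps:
$n = \frac{1}{2}$ ($n = \frac{1}{6} \cdot 3 = \frac{1}{2} \approx 0.5$)
$j{\left(S \right)} = 5$ ($j{\left(S \right)} = -9 - -14 = -9 + \left(15 - 1\right) = -9 + 14 = 5$)
$k = 30$ ($k = 5 \cdot 6 = 30$)
$O + 135 \left(\left(-2 - 1\right) + k\right)^{2} = -142 + 135 \left(\left(-2 - 1\right) + 30\right)^{2} = -142 + 135 \left(-3 + 30\right)^{2} = -142 + 135 \cdot 27^{2} = -142 + 135 \cdot 729 = -142 + 98415 = 98273$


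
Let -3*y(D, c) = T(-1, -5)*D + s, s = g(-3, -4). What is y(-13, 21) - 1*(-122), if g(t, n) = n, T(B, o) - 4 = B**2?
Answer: 145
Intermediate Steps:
T(B, o) = 4 + B**2
s = -4
y(D, c) = 4/3 - 5*D/3 (y(D, c) = -((4 + (-1)**2)*D - 4)/3 = -((4 + 1)*D - 4)/3 = -(5*D - 4)/3 = -(-4 + 5*D)/3 = 4/3 - 5*D/3)
y(-13, 21) - 1*(-122) = (4/3 - 5/3*(-13)) - 1*(-122) = (4/3 + 65/3) + 122 = 23 + 122 = 145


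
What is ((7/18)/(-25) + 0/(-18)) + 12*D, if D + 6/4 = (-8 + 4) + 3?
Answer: -13507/450 ≈ -30.016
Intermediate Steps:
D = -5/2 (D = -3/2 + ((-8 + 4) + 3) = -3/2 + (-4 + 3) = -3/2 - 1 = -5/2 ≈ -2.5000)
((7/18)/(-25) + 0/(-18)) + 12*D = ((7/18)/(-25) + 0/(-18)) + 12*(-5/2) = ((7*(1/18))*(-1/25) + 0*(-1/18)) - 30 = ((7/18)*(-1/25) + 0) - 30 = (-7/450 + 0) - 30 = -7/450 - 30 = -13507/450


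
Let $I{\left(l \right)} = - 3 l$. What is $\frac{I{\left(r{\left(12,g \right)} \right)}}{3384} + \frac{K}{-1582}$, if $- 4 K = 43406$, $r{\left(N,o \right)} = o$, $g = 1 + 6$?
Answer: $\frac{6114709}{892248} \approx 6.8531$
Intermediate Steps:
$g = 7$
$K = - \frac{21703}{2}$ ($K = \left(- \frac{1}{4}\right) 43406 = - \frac{21703}{2} \approx -10852.0$)
$\frac{I{\left(r{\left(12,g \right)} \right)}}{3384} + \frac{K}{-1582} = \frac{\left(-3\right) 7}{3384} - \frac{21703}{2 \left(-1582\right)} = \left(-21\right) \frac{1}{3384} - - \frac{21703}{3164} = - \frac{7}{1128} + \frac{21703}{3164} = \frac{6114709}{892248}$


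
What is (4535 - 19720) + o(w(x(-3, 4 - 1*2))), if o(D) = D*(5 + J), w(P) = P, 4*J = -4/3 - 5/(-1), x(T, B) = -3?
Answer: -60811/4 ≈ -15203.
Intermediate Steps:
J = 11/12 (J = (-4/3 - 5/(-1))/4 = (-4*1/3 - 5*(-1))/4 = (-4/3 + 5)/4 = (1/4)*(11/3) = 11/12 ≈ 0.91667)
o(D) = 71*D/12 (o(D) = D*(5 + 11/12) = D*(71/12) = 71*D/12)
(4535 - 19720) + o(w(x(-3, 4 - 1*2))) = (4535 - 19720) + (71/12)*(-3) = -15185 - 71/4 = -60811/4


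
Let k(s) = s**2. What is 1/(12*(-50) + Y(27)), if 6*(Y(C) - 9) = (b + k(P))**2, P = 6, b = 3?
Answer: -2/675 ≈ -0.0029630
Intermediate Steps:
Y(C) = 525/2 (Y(C) = 9 + (3 + 6**2)**2/6 = 9 + (3 + 36)**2/6 = 9 + (1/6)*39**2 = 9 + (1/6)*1521 = 9 + 507/2 = 525/2)
1/(12*(-50) + Y(27)) = 1/(12*(-50) + 525/2) = 1/(-600 + 525/2) = 1/(-675/2) = -2/675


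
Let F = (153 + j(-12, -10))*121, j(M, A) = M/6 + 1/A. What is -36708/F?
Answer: -122360/60863 ≈ -2.0104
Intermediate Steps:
j(M, A) = 1/A + M/6 (j(M, A) = M*(1/6) + 1/A = M/6 + 1/A = 1/A + M/6)
F = 182589/10 (F = (153 + (1/(-10) + (1/6)*(-12)))*121 = (153 + (-1/10 - 2))*121 = (153 - 21/10)*121 = (1509/10)*121 = 182589/10 ≈ 18259.)
-36708/F = -36708/182589/10 = -36708*10/182589 = -122360/60863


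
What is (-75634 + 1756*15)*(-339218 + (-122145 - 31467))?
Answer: 24293562020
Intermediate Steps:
(-75634 + 1756*15)*(-339218 + (-122145 - 31467)) = (-75634 + 26340)*(-339218 - 153612) = -49294*(-492830) = 24293562020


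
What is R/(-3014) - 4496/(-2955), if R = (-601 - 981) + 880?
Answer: 7812677/4453185 ≈ 1.7544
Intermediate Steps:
R = -702 (R = -1582 + 880 = -702)
R/(-3014) - 4496/(-2955) = -702/(-3014) - 4496/(-2955) = -702*(-1/3014) - 4496*(-1/2955) = 351/1507 + 4496/2955 = 7812677/4453185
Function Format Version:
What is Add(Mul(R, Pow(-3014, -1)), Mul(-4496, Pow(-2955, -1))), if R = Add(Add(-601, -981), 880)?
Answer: Rational(7812677, 4453185) ≈ 1.7544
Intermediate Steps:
R = -702 (R = Add(-1582, 880) = -702)
Add(Mul(R, Pow(-3014, -1)), Mul(-4496, Pow(-2955, -1))) = Add(Mul(-702, Pow(-3014, -1)), Mul(-4496, Pow(-2955, -1))) = Add(Mul(-702, Rational(-1, 3014)), Mul(-4496, Rational(-1, 2955))) = Add(Rational(351, 1507), Rational(4496, 2955)) = Rational(7812677, 4453185)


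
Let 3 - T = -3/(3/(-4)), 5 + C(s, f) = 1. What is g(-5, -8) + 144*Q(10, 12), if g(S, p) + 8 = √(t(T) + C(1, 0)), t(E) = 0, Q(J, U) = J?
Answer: 1432 + 2*I ≈ 1432.0 + 2.0*I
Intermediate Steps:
C(s, f) = -4 (C(s, f) = -5 + 1 = -4)
T = -1 (T = 3 - (-3)/(3/(-4)) = 3 - (-3)/(3*(-¼)) = 3 - (-3)/(-¾) = 3 - (-3)*(-4)/3 = 3 - 1*4 = 3 - 4 = -1)
g(S, p) = -8 + 2*I (g(S, p) = -8 + √(0 - 4) = -8 + √(-4) = -8 + 2*I)
g(-5, -8) + 144*Q(10, 12) = (-8 + 2*I) + 144*10 = (-8 + 2*I) + 1440 = 1432 + 2*I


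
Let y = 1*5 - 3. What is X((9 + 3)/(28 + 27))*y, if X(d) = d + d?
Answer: 48/55 ≈ 0.87273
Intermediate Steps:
X(d) = 2*d
y = 2 (y = 5 - 3 = 2)
X((9 + 3)/(28 + 27))*y = (2*((9 + 3)/(28 + 27)))*2 = (2*(12/55))*2 = (24/55)*2 = 48/55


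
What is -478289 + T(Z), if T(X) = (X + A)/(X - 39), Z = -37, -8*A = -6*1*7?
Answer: -145399729/304 ≈ -4.7829e+5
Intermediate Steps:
A = 21/4 (A = -(-6*1)*7/8 = -(-3)*7/4 = -⅛*(-42) = 21/4 ≈ 5.2500)
T(X) = (21/4 + X)/(-39 + X) (T(X) = (X + 21/4)/(X - 39) = (21/4 + X)/(-39 + X))
-478289 + T(Z) = -478289 + (21/4 - 37)/(-39 - 37) = -478289 - 127/4/(-76) = -478289 - 1/76*(-127/4) = -478289 + 127/304 = -145399729/304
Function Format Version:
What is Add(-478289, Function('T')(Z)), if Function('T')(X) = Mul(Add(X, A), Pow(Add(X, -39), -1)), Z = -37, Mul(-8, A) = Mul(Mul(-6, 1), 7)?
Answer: Rational(-145399729, 304) ≈ -4.7829e+5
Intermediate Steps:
A = Rational(21, 4) (A = Mul(Rational(-1, 8), Mul(Mul(-6, 1), 7)) = Mul(Rational(-1, 8), Mul(-6, 7)) = Mul(Rational(-1, 8), -42) = Rational(21, 4) ≈ 5.2500)
Function('T')(X) = Mul(Pow(Add(-39, X), -1), Add(Rational(21, 4), X)) (Function('T')(X) = Mul(Add(X, Rational(21, 4)), Pow(Add(X, -39), -1)) = Mul(Add(Rational(21, 4), X), Pow(Add(-39, X), -1)) = Mul(Pow(Add(-39, X), -1), Add(Rational(21, 4), X)))
Add(-478289, Function('T')(Z)) = Add(-478289, Mul(Pow(Add(-39, -37), -1), Add(Rational(21, 4), -37))) = Add(-478289, Mul(Pow(-76, -1), Rational(-127, 4))) = Add(-478289, Mul(Rational(-1, 76), Rational(-127, 4))) = Add(-478289, Rational(127, 304)) = Rational(-145399729, 304)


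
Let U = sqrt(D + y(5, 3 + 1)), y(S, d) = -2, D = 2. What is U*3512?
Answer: 0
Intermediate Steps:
U = 0 (U = sqrt(2 - 2) = sqrt(0) = 0)
U*3512 = 0*3512 = 0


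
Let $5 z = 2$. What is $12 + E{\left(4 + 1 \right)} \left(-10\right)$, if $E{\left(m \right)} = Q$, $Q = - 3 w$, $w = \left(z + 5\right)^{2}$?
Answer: $\frac{4434}{5} \approx 886.8$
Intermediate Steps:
$z = \frac{2}{5}$ ($z = \frac{1}{5} \cdot 2 = \frac{2}{5} \approx 0.4$)
$w = \frac{729}{25}$ ($w = \left(\frac{2}{5} + 5\right)^{2} = \left(\frac{27}{5}\right)^{2} = \frac{729}{25} \approx 29.16$)
$Q = - \frac{2187}{25}$ ($Q = \left(-3\right) \frac{729}{25} = - \frac{2187}{25} \approx -87.48$)
$E{\left(m \right)} = - \frac{2187}{25}$
$12 + E{\left(4 + 1 \right)} \left(-10\right) = 12 - - \frac{4374}{5} = 12 + \frac{4374}{5} = \frac{4434}{5}$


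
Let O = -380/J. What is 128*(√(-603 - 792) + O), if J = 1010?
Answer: -4864/101 + 384*I*√155 ≈ -48.158 + 4780.8*I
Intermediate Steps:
O = -38/101 (O = -380/1010 = -380*1/1010 = -38/101 ≈ -0.37624)
128*(√(-603 - 792) + O) = 128*(√(-603 - 792) - 38/101) = 128*(√(-1395) - 38/101) = 128*(3*I*√155 - 38/101) = 128*(-38/101 + 3*I*√155) = -4864/101 + 384*I*√155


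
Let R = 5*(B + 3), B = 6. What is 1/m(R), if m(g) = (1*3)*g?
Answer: 1/135 ≈ 0.0074074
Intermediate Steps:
R = 45 (R = 5*(6 + 3) = 5*9 = 45)
m(g) = 3*g
1/m(R) = 1/(3*45) = 1/135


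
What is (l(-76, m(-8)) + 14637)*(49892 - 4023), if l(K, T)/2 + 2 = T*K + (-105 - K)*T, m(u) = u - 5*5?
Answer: 989073247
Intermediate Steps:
m(u) = -25 + u (m(u) = u - 25 = -25 + u)
l(K, T) = -4 + 2*K*T + 2*T*(-105 - K) (l(K, T) = -4 + 2*(T*K + (-105 - K)*T) = -4 + 2*(K*T + T*(-105 - K)) = -4 + (2*K*T + 2*T*(-105 - K)) = -4 + 2*K*T + 2*T*(-105 - K))
(l(-76, m(-8)) + 14637)*(49892 - 4023) = ((-4 - 210*(-25 - 8)) + 14637)*(49892 - 4023) = ((-4 - 210*(-33)) + 14637)*45869 = ((-4 + 6930) + 14637)*45869 = (6926 + 14637)*45869 = 21563*45869 = 989073247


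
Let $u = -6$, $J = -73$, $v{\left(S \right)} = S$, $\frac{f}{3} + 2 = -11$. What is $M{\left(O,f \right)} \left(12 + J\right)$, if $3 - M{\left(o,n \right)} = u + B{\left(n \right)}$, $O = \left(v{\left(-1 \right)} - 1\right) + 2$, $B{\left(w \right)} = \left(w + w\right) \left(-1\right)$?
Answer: $4209$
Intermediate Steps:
$f = -39$ ($f = -6 + 3 \left(-11\right) = -6 - 33 = -39$)
$B{\left(w \right)} = - 2 w$ ($B{\left(w \right)} = 2 w \left(-1\right) = - 2 w$)
$O = 0$ ($O = \left(-1 - 1\right) + 2 = -2 + 2 = 0$)
$M{\left(o,n \right)} = 9 + 2 n$ ($M{\left(o,n \right)} = 3 - \left(-6 - 2 n\right) = 3 + \left(6 + 2 n\right) = 9 + 2 n$)
$M{\left(O,f \right)} \left(12 + J\right) = \left(9 + 2 \left(-39\right)\right) \left(12 - 73\right) = \left(9 - 78\right) \left(-61\right) = \left(-69\right) \left(-61\right) = 4209$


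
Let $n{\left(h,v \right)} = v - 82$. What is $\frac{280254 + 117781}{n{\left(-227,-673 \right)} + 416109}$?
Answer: $\frac{398035}{415354} \approx 0.9583$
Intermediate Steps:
$n{\left(h,v \right)} = -82 + v$
$\frac{280254 + 117781}{n{\left(-227,-673 \right)} + 416109} = \frac{280254 + 117781}{\left(-82 - 673\right) + 416109} = \frac{398035}{-755 + 416109} = \frac{398035}{415354}$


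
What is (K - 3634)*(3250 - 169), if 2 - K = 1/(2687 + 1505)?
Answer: -46909287945/4192 ≈ -1.1190e+7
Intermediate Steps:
K = 8383/4192 (K = 2 - 1/(2687 + 1505) = 2 - 1/4192 = 8383/4192 ≈ 1.9998)
(K - 3634)*(3250 - 169) = (8383/4192 - 3634)*(3250 - 169) = -15225345/4192*3081 = -46909287945/4192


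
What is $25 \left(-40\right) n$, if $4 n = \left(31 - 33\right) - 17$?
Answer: $4750$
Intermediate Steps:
$n = - \frac{19}{4}$ ($n = \frac{\left(31 - 33\right) - 17}{4} = \frac{-2 - 17}{4} = \frac{1}{4} \left(-19\right) = - \frac{19}{4} \approx -4.75$)
$25 \left(-40\right) n = 25 \left(-40\right) \left(- \frac{19}{4}\right) = \left(-1000\right) \left(- \frac{19}{4}\right) = 4750$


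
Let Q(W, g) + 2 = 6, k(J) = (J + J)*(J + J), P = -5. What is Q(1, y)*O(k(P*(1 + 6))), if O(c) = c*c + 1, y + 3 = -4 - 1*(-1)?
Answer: 96040004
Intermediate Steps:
y = -6 (y = -3 + (-4 - 1*(-1)) = -3 + (-4 + 1) = -3 - 3 = -6)
k(J) = 4*J**2 (k(J) = (2*J)*(2*J) = 4*J**2)
O(c) = 1 + c**2 (O(c) = c**2 + 1 = 1 + c**2)
Q(W, g) = 4 (Q(W, g) = -2 + 6 = 4)
Q(1, y)*O(k(P*(1 + 6))) = 4*(1 + (4*(-5*(1 + 6))**2)**2) = 4*(1 + (4*(-5*7)**2)**2) = 4*(1 + (4*(-35)**2)**2) = 4*(1 + (4*1225)**2) = 4*(1 + 4900**2) = 4*(1 + 24010000) = 4*24010001 = 96040004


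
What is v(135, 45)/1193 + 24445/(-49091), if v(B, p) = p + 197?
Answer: -17282863/58565563 ≈ -0.29510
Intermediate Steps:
v(B, p) = 197 + p
v(135, 45)/1193 + 24445/(-49091) = (197 + 45)/1193 + 24445/(-49091) = 242*(1/1193) + 24445*(-1/49091) = 242/1193 - 24445/49091 = -17282863/58565563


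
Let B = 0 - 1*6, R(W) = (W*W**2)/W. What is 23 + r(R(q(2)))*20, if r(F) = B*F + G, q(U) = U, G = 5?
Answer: -357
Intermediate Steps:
R(W) = W**2 (R(W) = W**3/W = W**2)
B = -6 (B = 0 - 6 = -6)
r(F) = 5 - 6*F (r(F) = -6*F + 5 = 5 - 6*F)
23 + r(R(q(2)))*20 = 23 + (5 - 6*2**2)*20 = 23 + (5 - 6*4)*20 = 23 + (5 - 24)*20 = 23 - 19*20 = 23 - 380 = -357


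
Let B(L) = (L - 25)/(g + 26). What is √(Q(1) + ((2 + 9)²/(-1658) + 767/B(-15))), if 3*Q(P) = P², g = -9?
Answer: I*√805840052910/49740 ≈ 18.048*I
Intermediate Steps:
B(L) = -25/17 + L/17 (B(L) = (L - 25)/(-9 + 26) = (-25 + L)/17 = (-25 + L)*(1/17) = -25/17 + L/17)
Q(P) = P²/3
√(Q(1) + ((2 + 9)²/(-1658) + 767/B(-15))) = √((⅓)*1² + ((2 + 9)²/(-1658) + 767/(-25/17 + (1/17)*(-15)))) = √((⅓)*1 + (11²*(-1/1658) + 767/(-25/17 - 15/17))) = √(⅓ + (121*(-1/1658) + 767/(-40/17))) = √(⅓ + (-121/1658 + 767*(-17/40))) = √(⅓ + (-121/1658 - 13039/40)) = √(⅓ - 10811751/33160) = √(-32402093/99480) = I*√805840052910/49740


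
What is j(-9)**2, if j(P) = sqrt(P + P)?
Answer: -18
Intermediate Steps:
j(P) = sqrt(2)*sqrt(P) (j(P) = sqrt(2*P) = sqrt(2)*sqrt(P))
j(-9)**2 = (sqrt(2)*sqrt(-9))**2 = (sqrt(2)*(3*I))**2 = (3*I*sqrt(2))**2 = -18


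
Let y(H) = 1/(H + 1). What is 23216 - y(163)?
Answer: 3807423/164 ≈ 23216.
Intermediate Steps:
y(H) = 1/(1 + H)
23216 - y(163) = 23216 - 1/(1 + 163) = 23216 - 1/164 = 3807423/164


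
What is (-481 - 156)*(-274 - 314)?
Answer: 374556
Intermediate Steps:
(-481 - 156)*(-274 - 314) = -637*(-588) = 374556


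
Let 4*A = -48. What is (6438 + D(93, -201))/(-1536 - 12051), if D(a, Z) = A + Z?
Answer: -2075/4529 ≈ -0.45816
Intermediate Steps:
A = -12 (A = (¼)*(-48) = -12)
D(a, Z) = -12 + Z
(6438 + D(93, -201))/(-1536 - 12051) = (6438 + (-12 - 201))/(-1536 - 12051) = (6438 - 213)/(-13587) = 6225*(-1/13587) = -2075/4529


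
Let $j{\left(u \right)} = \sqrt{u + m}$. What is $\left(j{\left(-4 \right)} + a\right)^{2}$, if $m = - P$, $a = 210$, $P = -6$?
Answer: $\left(210 + \sqrt{2}\right)^{2} \approx 44696.0$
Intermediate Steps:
$m = 6$ ($m = \left(-1\right) \left(-6\right) = 6$)
$j{\left(u \right)} = \sqrt{6 + u}$ ($j{\left(u \right)} = \sqrt{u + 6} = \sqrt{6 + u}$)
$\left(j{\left(-4 \right)} + a\right)^{2} = \left(\sqrt{6 - 4} + 210\right)^{2} = \left(\sqrt{2} + 210\right)^{2} = \left(210 + \sqrt{2}\right)^{2}$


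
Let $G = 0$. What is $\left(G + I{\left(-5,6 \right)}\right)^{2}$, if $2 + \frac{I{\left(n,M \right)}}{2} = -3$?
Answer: $100$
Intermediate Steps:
$I{\left(n,M \right)} = -10$ ($I{\left(n,M \right)} = -4 + 2 \left(-3\right) = -4 - 6 = -10$)
$\left(G + I{\left(-5,6 \right)}\right)^{2} = \left(0 - 10\right)^{2} = \left(-10\right)^{2} = 100$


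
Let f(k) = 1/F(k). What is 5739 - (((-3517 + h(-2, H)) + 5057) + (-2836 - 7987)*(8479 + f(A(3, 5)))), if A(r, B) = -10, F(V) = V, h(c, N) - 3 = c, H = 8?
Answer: 917713327/10 ≈ 9.1771e+7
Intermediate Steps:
h(c, N) = 3 + c
f(k) = 1/k
5739 - (((-3517 + h(-2, H)) + 5057) + (-2836 - 7987)*(8479 + f(A(3, 5)))) = 5739 - (((-3517 + (3 - 2)) + 5057) + (-2836 - 7987)*(8479 + 1/(-10))) = 5739 - (((-3517 + 1) + 5057) - 10823*(8479 - 1/10)) = 5739 - ((-3516 + 5057) - 10823*84789/10) = 5739 - (1541 - 917671347/10) = 5739 - 1*(-917655937/10) = 5739 + 917655937/10 = 917713327/10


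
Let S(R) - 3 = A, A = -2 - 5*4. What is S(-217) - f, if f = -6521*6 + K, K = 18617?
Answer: 20490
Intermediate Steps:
A = -22 (A = -2 - 20 = -22)
S(R) = -19 (S(R) = 3 - 22 = -19)
f = -20509 (f = -6521*6 + 18617 = -39126 + 18617 = -20509)
S(-217) - f = -19 - 1*(-20509) = -19 + 20509 = 20490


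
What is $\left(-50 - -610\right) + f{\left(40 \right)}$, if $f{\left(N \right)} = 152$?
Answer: $712$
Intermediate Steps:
$\left(-50 - -610\right) + f{\left(40 \right)} = \left(-50 - -610\right) + 152 = \left(-50 + 610\right) + 152 = 560 + 152 = 712$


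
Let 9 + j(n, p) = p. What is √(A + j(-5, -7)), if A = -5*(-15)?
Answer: √59 ≈ 7.6811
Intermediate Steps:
j(n, p) = -9 + p
A = 75
√(A + j(-5, -7)) = √(75 + (-9 - 7)) = √(75 - 16) = √59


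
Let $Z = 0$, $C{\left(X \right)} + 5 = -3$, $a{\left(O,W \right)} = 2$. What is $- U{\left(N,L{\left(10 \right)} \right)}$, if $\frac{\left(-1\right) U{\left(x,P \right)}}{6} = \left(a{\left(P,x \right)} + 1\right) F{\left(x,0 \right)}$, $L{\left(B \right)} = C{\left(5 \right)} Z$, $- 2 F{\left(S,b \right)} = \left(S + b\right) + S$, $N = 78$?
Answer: $-1404$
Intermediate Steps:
$C{\left(X \right)} = -8$ ($C{\left(X \right)} = -5 - 3 = -8$)
$F{\left(S,b \right)} = - S - \frac{b}{2}$ ($F{\left(S,b \right)} = - \frac{\left(S + b\right) + S}{2} = - \frac{b + 2 S}{2} = - S - \frac{b}{2}$)
$L{\left(B \right)} = 0$ ($L{\left(B \right)} = \left(-8\right) 0 = 0$)
$U{\left(x,P \right)} = 18 x$ ($U{\left(x,P \right)} = - 6 \left(2 + 1\right) \left(- x - 0\right) = - 6 \cdot 3 \left(- x + 0\right) = - 6 \cdot 3 \left(- x\right) = - 6 \left(- 3 x\right) = 18 x$)
$- U{\left(N,L{\left(10 \right)} \right)} = - 18 \cdot 78 = \left(-1\right) 1404 = -1404$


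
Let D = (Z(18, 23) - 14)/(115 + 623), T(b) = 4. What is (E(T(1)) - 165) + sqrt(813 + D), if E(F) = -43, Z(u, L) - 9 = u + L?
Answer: -208 + sqrt(1366735)/41 ≈ -179.49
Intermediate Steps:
Z(u, L) = 9 + L + u (Z(u, L) = 9 + (u + L) = 9 + (L + u) = 9 + L + u)
D = 2/41 (D = ((9 + 23 + 18) - 14)/(115 + 623) = (50 - 14)/738 = 36*(1/738) = 2/41 ≈ 0.048781)
(E(T(1)) - 165) + sqrt(813 + D) = (-43 - 165) + sqrt(813 + 2/41) = -208 + sqrt(33335/41) = -208 + sqrt(1366735)/41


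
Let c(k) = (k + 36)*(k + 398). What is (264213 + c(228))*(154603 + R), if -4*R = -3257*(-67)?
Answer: 171873689061/4 ≈ 4.2968e+10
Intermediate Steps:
c(k) = (36 + k)*(398 + k)
R = -218219/4 (R = -(-3257)*(-67)/4 = -1/4*218219 = -218219/4 ≈ -54555.)
(264213 + c(228))*(154603 + R) = (264213 + (14328 + 228**2 + 434*228))*(154603 - 218219/4) = (264213 + (14328 + 51984 + 98952))*(400193/4) = (264213 + 165264)*(400193/4) = 429477*(400193/4) = 171873689061/4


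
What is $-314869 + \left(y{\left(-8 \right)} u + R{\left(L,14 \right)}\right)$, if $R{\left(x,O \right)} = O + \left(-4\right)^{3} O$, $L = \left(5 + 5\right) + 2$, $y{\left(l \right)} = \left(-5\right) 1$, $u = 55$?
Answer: $-316026$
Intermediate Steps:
$y{\left(l \right)} = -5$
$L = 12$ ($L = 10 + 2 = 12$)
$R{\left(x,O \right)} = - 63 O$ ($R{\left(x,O \right)} = O - 64 O = - 63 O$)
$-314869 + \left(y{\left(-8 \right)} u + R{\left(L,14 \right)}\right) = -314869 - 1157 = -316026$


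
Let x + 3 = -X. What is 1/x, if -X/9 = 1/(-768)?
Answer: -256/771 ≈ -0.33204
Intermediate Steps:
X = 3/256 (X = -9/(-768) = -9*(-1/768) = 3/256 ≈ 0.011719)
x = -771/256 (x = -3 - 1*3/256 = -3 - 3/256 = -771/256 ≈ -3.0117)
1/x = 1/(-771/256) = -256/771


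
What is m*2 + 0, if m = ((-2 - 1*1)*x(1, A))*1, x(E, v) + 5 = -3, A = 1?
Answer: 48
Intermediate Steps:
x(E, v) = -8 (x(E, v) = -5 - 3 = -8)
m = 24 (m = ((-2 - 1*1)*(-8))*1 = ((-2 - 1)*(-8))*1 = -3*(-8)*1 = 24*1 = 24)
m*2 + 0 = 24*2 + 0 = 48 + 0 = 48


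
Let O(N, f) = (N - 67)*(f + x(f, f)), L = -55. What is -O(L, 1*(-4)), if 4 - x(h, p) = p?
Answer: 488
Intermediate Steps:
x(h, p) = 4 - p
O(N, f) = -268 + 4*N (O(N, f) = (N - 67)*(f + (4 - f)) = (-67 + N)*4 = -268 + 4*N)
-O(L, 1*(-4)) = -(-268 + 4*(-55)) = -(-268 - 220) = -1*(-488) = 488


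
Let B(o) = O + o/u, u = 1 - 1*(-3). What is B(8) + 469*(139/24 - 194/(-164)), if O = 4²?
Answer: 3236459/984 ≈ 3289.1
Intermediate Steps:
O = 16
u = 4 (u = 1 + 3 = 4)
B(o) = 16 + o/4
B(8) + 469*(139/24 - 194/(-164)) = (16 + (¼)*8) + 469*(139/24 - 194/(-164)) = (16 + 2) + 469*(139*(1/24) - 194*(-1/164)) = 18 + 469*(139/24 + 97/82) = 18 + 469*(6863/984) = 18 + 3218747/984 = 3236459/984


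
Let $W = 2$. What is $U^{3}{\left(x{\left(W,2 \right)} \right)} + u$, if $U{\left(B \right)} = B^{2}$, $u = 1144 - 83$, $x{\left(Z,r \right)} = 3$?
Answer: $1790$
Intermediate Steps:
$u = 1061$ ($u = 1144 - 83 = 1061$)
$U^{3}{\left(x{\left(W,2 \right)} \right)} + u = \left(3^{2}\right)^{3} + 1061 = 9^{3} + 1061 = 729 + 1061 = 1790$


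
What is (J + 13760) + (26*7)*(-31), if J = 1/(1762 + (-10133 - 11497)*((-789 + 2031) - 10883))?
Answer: 1692900053857/208536592 ≈ 8118.0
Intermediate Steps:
J = 1/208536592 (J = 1/(1762 - 21630*(1242 - 10883)) = 1/(1762 - 21630*(-9641)) = 1/(1762 + 208534830) = 1/208536592 ≈ 4.7953e-9)
(J + 13760) + (26*7)*(-31) = (1/208536592 + 13760) + (26*7)*(-31) = 2869463505921/208536592 + 182*(-31) = 2869463505921/208536592 - 5642 = 1692900053857/208536592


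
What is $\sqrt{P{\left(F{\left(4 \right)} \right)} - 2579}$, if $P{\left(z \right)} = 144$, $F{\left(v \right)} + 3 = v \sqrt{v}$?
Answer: $i \sqrt{2435} \approx 49.346 i$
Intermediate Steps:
$F{\left(v \right)} = -3 + v^{\frac{3}{2}}$ ($F{\left(v \right)} = -3 + v \sqrt{v} = -3 + v^{\frac{3}{2}}$)
$\sqrt{P{\left(F{\left(4 \right)} \right)} - 2579} = \sqrt{144 - 2579} = \sqrt{-2435} = i \sqrt{2435}$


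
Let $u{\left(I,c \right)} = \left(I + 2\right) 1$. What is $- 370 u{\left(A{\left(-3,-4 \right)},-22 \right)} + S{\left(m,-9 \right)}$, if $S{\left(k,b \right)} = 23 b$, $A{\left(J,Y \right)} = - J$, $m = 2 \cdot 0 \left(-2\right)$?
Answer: $-2057$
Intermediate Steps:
$m = 0$ ($m = 0 \left(-2\right) = 0$)
$u{\left(I,c \right)} = 2 + I$ ($u{\left(I,c \right)} = \left(2 + I\right) 1 = 2 + I$)
$- 370 u{\left(A{\left(-3,-4 \right)},-22 \right)} + S{\left(m,-9 \right)} = - 370 \left(2 - -3\right) + 23 \left(-9\right) = - 370 \left(2 + 3\right) - 207 = \left(-370\right) 5 - 207 = -1850 - 207 = -2057$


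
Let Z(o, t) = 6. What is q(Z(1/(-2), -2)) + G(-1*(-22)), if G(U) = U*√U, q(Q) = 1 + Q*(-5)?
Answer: -29 + 22*√22 ≈ 74.189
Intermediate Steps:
q(Q) = 1 - 5*Q
G(U) = U^(3/2)
q(Z(1/(-2), -2)) + G(-1*(-22)) = (1 - 5*6) + (-1*(-22))^(3/2) = (1 - 30) + 22^(3/2) = -29 + 22*√22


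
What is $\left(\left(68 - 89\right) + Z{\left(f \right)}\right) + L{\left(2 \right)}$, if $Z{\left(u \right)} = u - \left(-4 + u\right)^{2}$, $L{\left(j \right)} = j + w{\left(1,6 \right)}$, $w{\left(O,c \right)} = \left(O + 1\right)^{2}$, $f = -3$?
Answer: $-67$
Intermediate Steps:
$w{\left(O,c \right)} = \left(1 + O\right)^{2}$
$L{\left(j \right)} = 4 + j$ ($L{\left(j \right)} = j + \left(1 + 1\right)^{2} = j + 2^{2} = j + 4 = 4 + j$)
$\left(\left(68 - 89\right) + Z{\left(f \right)}\right) + L{\left(2 \right)} = \left(\left(68 - 89\right) - \left(3 + \left(-4 - 3\right)^{2}\right)\right) + \left(4 + 2\right) = \left(-21 - 52\right) + 6 = -73 + 6 = -67$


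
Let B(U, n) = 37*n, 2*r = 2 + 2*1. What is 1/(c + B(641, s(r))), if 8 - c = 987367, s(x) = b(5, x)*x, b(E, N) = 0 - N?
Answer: -1/987507 ≈ -1.0127e-6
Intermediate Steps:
r = 2 (r = (2 + 2*1)/2 = (2 + 2)/2 = (½)*4 = 2)
b(E, N) = -N
s(x) = -x² (s(x) = (-x)*x = -x²)
c = -987359 (c = 8 - 1*987367 = 8 - 987367 = -987359)
1/(c + B(641, s(r))) = 1/(-987359 + 37*(-1*2²)) = 1/(-987359 + 37*(-1*4)) = 1/(-987359 + 37*(-4)) = 1/(-987359 - 148) = 1/(-987507) = -1/987507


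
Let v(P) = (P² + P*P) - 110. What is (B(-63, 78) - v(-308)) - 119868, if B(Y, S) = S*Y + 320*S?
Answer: -289440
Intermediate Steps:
v(P) = -110 + 2*P² (v(P) = (P² + P²) - 110 = 2*P² - 110 = -110 + 2*P²)
B(Y, S) = 320*S + S*Y
(B(-63, 78) - v(-308)) - 119868 = (78*(320 - 63) - (-110 + 2*(-308)²)) - 119868 = (78*257 - (-110 + 2*94864)) - 119868 = (20046 - (-110 + 189728)) - 119868 = (20046 - 1*189618) - 119868 = (20046 - 189618) - 119868 = -169572 - 119868 = -289440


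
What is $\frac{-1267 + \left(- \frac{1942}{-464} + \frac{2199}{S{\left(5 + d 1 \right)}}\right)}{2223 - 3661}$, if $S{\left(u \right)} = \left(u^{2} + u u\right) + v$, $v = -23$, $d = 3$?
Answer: $\frac{10083999}{11676560} \approx 0.86361$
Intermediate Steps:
$S{\left(u \right)} = -23 + 2 u^{2}$ ($S{\left(u \right)} = \left(u^{2} + u u\right) - 23 = \left(u^{2} + u^{2}\right) - 23 = 2 u^{2} - 23 = -23 + 2 u^{2}$)
$\frac{-1267 + \left(- \frac{1942}{-464} + \frac{2199}{S{\left(5 + d 1 \right)}}\right)}{2223 - 3661} = \frac{-1267 - \left(- \frac{971}{232} - \frac{2199}{-23 + 2 \left(5 + 3 \cdot 1\right)^{2}}\right)}{2223 - 3661} = \frac{-1267 - \left(- \frac{971}{232} - \frac{2199}{-23 + 2 \left(5 + 3\right)^{2}}\right)}{-1438} = \left(-1267 + \left(\frac{971}{232} + \frac{2199}{-23 + 2 \cdot 8^{2}}\right)\right) \left(- \frac{1}{1438}\right) = \left(-1267 + \left(\frac{971}{232} + \frac{2199}{-23 + 2 \cdot 64}\right)\right) \left(- \frac{1}{1438}\right) = \left(-1267 + \left(\frac{971}{232} + \frac{2199}{-23 + 128}\right)\right) \left(- \frac{1}{1438}\right) = \left(-1267 + \left(\frac{971}{232} + \frac{2199}{105}\right)\right) \left(- \frac{1}{1438}\right) = \left(-1267 + \left(\frac{971}{232} + 2199 \cdot \frac{1}{105}\right)\right) \left(- \frac{1}{1438}\right) = \left(-1267 + \left(\frac{971}{232} + \frac{733}{35}\right)\right) \left(- \frac{1}{1438}\right) = \left(-1267 + \frac{204041}{8120}\right) \left(- \frac{1}{1438}\right) = \left(- \frac{10083999}{8120}\right) \left(- \frac{1}{1438}\right) = \frac{10083999}{11676560}$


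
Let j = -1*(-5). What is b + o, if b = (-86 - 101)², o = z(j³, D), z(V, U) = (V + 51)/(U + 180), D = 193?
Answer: 13043613/373 ≈ 34970.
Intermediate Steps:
j = 5
z(V, U) = (51 + V)/(180 + U)
o = 176/373 (o = (51 + 5³)/(180 + 193) = (51 + 125)/373 = (1/373)*176 = 176/373 ≈ 0.47185)
b = 34969 (b = (-187)² = 34969)
b + o = 34969 + 176/373 = 13043613/373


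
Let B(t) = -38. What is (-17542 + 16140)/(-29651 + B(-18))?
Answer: 1402/29689 ≈ 0.047223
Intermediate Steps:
(-17542 + 16140)/(-29651 + B(-18)) = (-17542 + 16140)/(-29651 - 38) = -1402/(-29689) = -1402*(-1/29689) = 1402/29689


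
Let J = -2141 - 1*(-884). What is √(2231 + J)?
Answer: √974 ≈ 31.209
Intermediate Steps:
J = -1257 (J = -2141 + 884 = -1257)
√(2231 + J) = √(2231 - 1257) = √974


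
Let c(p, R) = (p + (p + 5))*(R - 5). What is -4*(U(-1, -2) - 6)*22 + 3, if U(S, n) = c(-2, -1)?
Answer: 1059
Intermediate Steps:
c(p, R) = (-5 + R)*(5 + 2*p) (c(p, R) = (p + (5 + p))*(-5 + R) = (5 + 2*p)*(-5 + R) = (-5 + R)*(5 + 2*p))
U(S, n) = -6 (U(S, n) = -25 - 10*(-2) + 5*(-1) + 2*(-1)*(-2) = -25 + 20 - 5 + 4 = -6)
-4*(U(-1, -2) - 6)*22 + 3 = -4*(-6 - 6)*22 + 3 = -4*(-12)*22 + 3 = 48*22 + 3 = 1056 + 3 = 1059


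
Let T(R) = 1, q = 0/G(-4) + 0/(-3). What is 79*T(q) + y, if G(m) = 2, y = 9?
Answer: 88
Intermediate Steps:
q = 0 (q = 0/2 + 0/(-3) = 0*(½) + 0*(-⅓) = 0 + 0 = 0)
79*T(q) + y = 79*1 + 9 = 79 + 9 = 88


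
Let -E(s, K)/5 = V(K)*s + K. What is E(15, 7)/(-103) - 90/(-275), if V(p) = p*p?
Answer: 205904/5665 ≈ 36.347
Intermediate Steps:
V(p) = p²
E(s, K) = -5*K - 5*s*K² (E(s, K) = -5*(K²*s + K) = -5*(s*K² + K) = -5*(K + s*K²) = -5*K - 5*s*K²)
E(15, 7)/(-103) - 90/(-275) = (5*7*(-1 - 1*7*15))/(-103) - 90/(-275) = (5*7*(-1 - 105))*(-1/103) - 90*(-1/275) = (5*7*(-106))*(-1/103) + 18/55 = -3710*(-1/103) + 18/55 = 3710/103 + 18/55 = 205904/5665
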